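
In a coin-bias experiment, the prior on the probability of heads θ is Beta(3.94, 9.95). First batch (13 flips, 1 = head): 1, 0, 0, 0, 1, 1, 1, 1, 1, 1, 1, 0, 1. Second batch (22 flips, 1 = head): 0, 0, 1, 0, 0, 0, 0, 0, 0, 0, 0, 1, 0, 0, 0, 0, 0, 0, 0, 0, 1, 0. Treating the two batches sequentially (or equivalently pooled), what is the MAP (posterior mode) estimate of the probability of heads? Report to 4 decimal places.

The Beta prior is conjugate to a Binomial/Bernoulli likelihood; the update adds successes to α and failures to β.
After batch 1: Beta(3.94+9, 9.95+4) = Beta(12.94, 13.95).
After batch 2: Beta(12.94+3, 13.95+19) = Beta(15.94, 32.95).
Mode of Beta(a,b) for a,b>1 is (a−1)/(a+b−2) = 14.94/46.89 = 0.3186.

0.3186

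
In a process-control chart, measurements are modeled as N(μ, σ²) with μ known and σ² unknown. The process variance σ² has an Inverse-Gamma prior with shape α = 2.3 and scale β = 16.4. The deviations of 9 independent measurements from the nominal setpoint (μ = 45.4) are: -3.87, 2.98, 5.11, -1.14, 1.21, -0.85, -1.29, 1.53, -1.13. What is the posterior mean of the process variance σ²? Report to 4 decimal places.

7.8912

With known mean μ and an Inverse-Gamma(α, β) prior on σ², the Normal likelihood is conjugate: posterior is Inv-Gamma(α + n/2, β + Σ(xᵢ−μ)²/2).
Σ(xᵢ−μ)² = (-3.87)² + (2.98)² + (5.11)² + (-1.14)² + (1.21)² + (-0.85)² + (-1.29)² + (1.53)² + (-1.13)² = 58.7375.
Posterior: Inv-Gamma(2.3 + 9/2, 16.4 + 58.7375/2) = Inv-Gamma(6.80, 45.76875).
E[σ²|data] = β/(α−1) = 45.76875/5.80 = 7.8912.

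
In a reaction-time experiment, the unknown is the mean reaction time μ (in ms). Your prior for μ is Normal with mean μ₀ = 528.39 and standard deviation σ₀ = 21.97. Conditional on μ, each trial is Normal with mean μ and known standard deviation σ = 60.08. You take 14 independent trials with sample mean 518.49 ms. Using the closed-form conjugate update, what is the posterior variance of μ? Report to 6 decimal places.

168.058716

For Normal data with known variance σ², a Normal(μ₀, σ₀²) prior on μ is conjugate. Posterior precision = 1/σ₀² + n/σ²; posterior mean is the precision-weighted average of μ₀ and x̄.
σ₀² = 21.97² = 482.6809, σ² = 60.08² = 3609.6064; σ² + n·σ₀² = 3609.6064 + 14·482.6809 = 10367.139.
Posterior precision = 1/σ₀² + n/σ² = 1/482.6809 + 14/3609.6064 = (σ² + n·σ₀²)/(σ₀²σ²) = 10367.139/(482.6809·3609.6064); posterior variance σₙ² = σ₀²σ²/(σ² + n·σ₀²) = 482.6809·3609.6064/10367.139 = 168.058716.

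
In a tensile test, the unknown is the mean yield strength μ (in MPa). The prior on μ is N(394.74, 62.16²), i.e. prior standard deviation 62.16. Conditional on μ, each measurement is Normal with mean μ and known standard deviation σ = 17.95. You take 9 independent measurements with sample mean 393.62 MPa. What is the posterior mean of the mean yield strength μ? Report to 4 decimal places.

For Normal data with known variance σ², a Normal(μ₀, σ₀²) prior on μ is conjugate. Posterior precision = 1/σ₀² + n/σ²; posterior mean is the precision-weighted average of μ₀ and x̄.
n·x̄ = 9·393.62 = 3542.58.
σ₀² = 62.16² = 3863.8656, σ² = 17.95² = 322.2025; σ² + n·σ₀² = 322.2025 + 9·3863.8656 = 35096.9929.
Posterior mean = (μ₀/σ₀² + n·x̄/σ²)/(1/σ₀² + n/σ²) = (σ²·μ₀ + σ₀²·n·x̄)/(σ² + n·σ₀²) = (322.2025·394.74 + 3863.8656·3542.58)/35096.9929 = 13815239.212098/35096.9929 = 393.6303.

393.6303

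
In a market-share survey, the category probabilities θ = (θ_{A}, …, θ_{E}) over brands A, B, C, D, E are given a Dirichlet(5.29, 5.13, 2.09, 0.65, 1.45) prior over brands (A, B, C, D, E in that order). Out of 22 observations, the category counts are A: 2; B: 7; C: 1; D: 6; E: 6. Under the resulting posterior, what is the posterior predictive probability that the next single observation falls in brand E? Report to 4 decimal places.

The Dirichlet prior is conjugate to the Multinomial likelihood: each posterior αⱼ = prior αⱼ + observed count nⱼ.
Posterior concentration: (7.29, 12.13, 3.09, 6.65, 7.45), total = 36.61.
P(next = E | data) = α_{E}/Σα = 0.2035.

0.2035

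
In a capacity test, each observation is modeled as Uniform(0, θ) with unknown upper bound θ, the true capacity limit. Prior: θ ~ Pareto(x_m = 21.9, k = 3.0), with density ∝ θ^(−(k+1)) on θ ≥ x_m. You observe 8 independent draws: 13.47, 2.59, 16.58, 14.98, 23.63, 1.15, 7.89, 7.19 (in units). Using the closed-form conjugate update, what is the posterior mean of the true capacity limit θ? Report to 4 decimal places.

25.9930

A Pareto(scale x_m, shape k) prior on the upper bound θ of Uniform(0, θ) is conjugate: posterior is Pareto(max(x_m, max xᵢ), k + n).
Sample maximum = 23.63; prior scale x_m = 21.9 → posterior scale = max = 23.63.
Posterior shape = 3.0 + 8 = 11.0.
E[θ|data] = k·x_m/(k−1) = 11.0·23.63/10.0 = 25.9930.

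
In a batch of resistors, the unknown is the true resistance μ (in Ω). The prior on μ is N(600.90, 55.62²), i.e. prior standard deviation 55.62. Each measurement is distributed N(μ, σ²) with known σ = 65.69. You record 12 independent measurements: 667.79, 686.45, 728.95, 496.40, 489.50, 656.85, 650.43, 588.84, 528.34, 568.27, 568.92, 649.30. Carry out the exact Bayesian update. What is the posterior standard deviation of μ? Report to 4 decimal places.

17.9486

For Normal data with known variance σ², a Normal(μ₀, σ₀²) prior on μ is conjugate. Posterior precision = 1/σ₀² + n/σ²; posterior mean is the precision-weighted average of μ₀ and x̄.
σ₀² = 55.62² = 3093.5844, σ² = 65.69² = 4315.1761; σ² + n·σ₀² = 4315.1761 + 12·3093.5844 = 41438.1889.
Posterior precision = 1/σ₀² + n/σ² = 1/3093.5844 + 12/4315.1761 = (σ² + n·σ₀²)/(σ₀²σ²) = 41438.1889/(3093.5844·4315.1761); posterior variance σₙ² = σ₀²σ²/(σ² + n·σ₀²) = 3093.5844·4315.1761/41438.1889 = 322.151180.
Posterior SD = √σₙ² = √(3093.5844·4315.1761/41438.1889) = 17.9486.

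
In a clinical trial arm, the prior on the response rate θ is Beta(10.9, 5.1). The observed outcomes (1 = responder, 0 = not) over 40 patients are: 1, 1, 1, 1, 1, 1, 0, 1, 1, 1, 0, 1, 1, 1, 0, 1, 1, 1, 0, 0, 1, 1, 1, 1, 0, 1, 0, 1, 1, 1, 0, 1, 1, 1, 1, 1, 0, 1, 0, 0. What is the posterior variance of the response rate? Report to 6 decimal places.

The Beta prior is conjugate to a Binomial/Bernoulli likelihood; the update adds successes to α and failures to β.
Posterior: Beta(α+k, β+n−k) = Beta(10.9+29, 5.1+11) = Beta(39.9, 16.1).
Var = αβ/((α+β)²(α+β+1)) = 39.9·16.1/(56.0²·57.0) = 0.003594.

0.003594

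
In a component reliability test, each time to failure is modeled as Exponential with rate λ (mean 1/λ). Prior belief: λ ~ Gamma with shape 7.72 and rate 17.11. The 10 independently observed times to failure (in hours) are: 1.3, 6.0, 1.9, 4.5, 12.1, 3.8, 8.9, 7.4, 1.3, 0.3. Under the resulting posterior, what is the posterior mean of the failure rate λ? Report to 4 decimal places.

With a Gamma(shape α, rate β) prior on the exponential rate λ, the posterior after n observations with total T = Σxᵢ is Gamma(α+n, β+T).
Sum of observations T = 47.5 hours; n = 10.
Posterior: Gamma(7.72+10, 17.11+47.5) = Gamma(17.72, 64.61).
Posterior mean of λ = α/β = 17.72/64.61 = 0.2743.

0.2743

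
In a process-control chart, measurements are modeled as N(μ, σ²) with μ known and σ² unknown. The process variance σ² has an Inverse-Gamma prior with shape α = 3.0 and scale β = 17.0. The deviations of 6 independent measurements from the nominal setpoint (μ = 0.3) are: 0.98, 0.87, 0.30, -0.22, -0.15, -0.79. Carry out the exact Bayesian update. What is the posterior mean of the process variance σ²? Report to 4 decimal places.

3.6502

With known mean μ and an Inverse-Gamma(α, β) prior on σ², the Normal likelihood is conjugate: posterior is Inv-Gamma(α + n/2, β + Σ(xᵢ−μ)²/2).
Σ(xᵢ−μ)² = (0.98)² + (0.87)² + (0.30)² + (-0.22)² + (-0.15)² + (-0.79)² = 2.5023.
Posterior: Inv-Gamma(3.0 + 6/2, 17.0 + 2.5023/2) = Inv-Gamma(6.00, 18.25115).
E[σ²|data] = β/(α−1) = 18.25115/5.00 = 3.6502.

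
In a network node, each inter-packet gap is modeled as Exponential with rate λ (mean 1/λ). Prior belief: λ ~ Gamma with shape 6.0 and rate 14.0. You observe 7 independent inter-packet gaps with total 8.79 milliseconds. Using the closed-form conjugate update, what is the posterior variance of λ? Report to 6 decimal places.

0.025030

With a Gamma(shape α, rate β) prior on the exponential rate λ, the posterior after n observations with total T = Σxᵢ is Gamma(α+n, β+T).
Posterior: Gamma(6.0+7, 14.0+8.79) = Gamma(13.0, 22.79).
Var = α/β² = 0.025030.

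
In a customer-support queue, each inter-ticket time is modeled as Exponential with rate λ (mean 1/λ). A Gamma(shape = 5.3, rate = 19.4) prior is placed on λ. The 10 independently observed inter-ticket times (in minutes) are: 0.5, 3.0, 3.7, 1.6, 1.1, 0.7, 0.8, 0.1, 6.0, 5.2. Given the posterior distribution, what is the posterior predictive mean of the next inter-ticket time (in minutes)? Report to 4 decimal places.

2.9441

With a Gamma(shape α, rate β) prior on the exponential rate λ, the posterior after n observations with total T = Σxᵢ is Gamma(α+n, β+T).
Sum of observations T = 22.7 minutes; n = 10.
Posterior: Gamma(5.3+10, 19.4+22.7) = Gamma(15.3, 42.1).
The predictive distribution for the next observation is Lomax; its mean is β/(α−1) = 42.1/14.3 = 2.9441.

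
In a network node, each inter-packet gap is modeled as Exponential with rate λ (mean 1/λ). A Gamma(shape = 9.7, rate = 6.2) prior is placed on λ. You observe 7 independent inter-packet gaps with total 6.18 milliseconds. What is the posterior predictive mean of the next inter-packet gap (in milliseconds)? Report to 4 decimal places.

With a Gamma(shape α, rate β) prior on the exponential rate λ, the posterior after n observations with total T = Σxᵢ is Gamma(α+n, β+T).
Posterior: Gamma(9.7+7, 6.2+6.18) = Gamma(16.7, 12.38).
The predictive distribution for the next observation is Lomax; its mean is β/(α−1) = 12.38/15.7 = 0.7885.

0.7885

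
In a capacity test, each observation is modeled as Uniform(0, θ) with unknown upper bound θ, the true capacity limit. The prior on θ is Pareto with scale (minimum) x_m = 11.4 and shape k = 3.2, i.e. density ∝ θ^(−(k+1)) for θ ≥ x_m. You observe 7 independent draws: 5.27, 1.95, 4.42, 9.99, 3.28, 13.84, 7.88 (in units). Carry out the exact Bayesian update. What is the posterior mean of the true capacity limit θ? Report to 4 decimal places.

15.3443

A Pareto(scale x_m, shape k) prior on the upper bound θ of Uniform(0, θ) is conjugate: posterior is Pareto(max(x_m, max xᵢ), k + n).
Sample maximum = 13.84; prior scale x_m = 11.4 → posterior scale = max = 13.84.
Posterior shape = 3.2 + 7 = 10.2.
E[θ|data] = k·x_m/(k−1) = 10.2·13.84/9.2 = 15.3443.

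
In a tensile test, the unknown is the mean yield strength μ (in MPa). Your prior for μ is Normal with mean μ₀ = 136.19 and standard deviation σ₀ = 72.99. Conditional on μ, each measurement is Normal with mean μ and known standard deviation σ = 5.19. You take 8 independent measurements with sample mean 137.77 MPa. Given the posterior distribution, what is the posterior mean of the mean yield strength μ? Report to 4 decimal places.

For Normal data with known variance σ², a Normal(μ₀, σ₀²) prior on μ is conjugate. Posterior precision = 1/σ₀² + n/σ²; posterior mean is the precision-weighted average of μ₀ and x̄.
n·x̄ = 8·137.77 = 1102.16.
σ₀² = 72.99² = 5327.5401, σ² = 5.19² = 26.9361; σ² + n·σ₀² = 26.9361 + 8·5327.5401 = 42647.2569.
Posterior mean = (μ₀/σ₀² + n·x̄/σ²)/(1/σ₀² + n/σ²) = (σ²·μ₀ + σ₀²·n·x̄)/(σ² + n·σ₀²) = (26.9361·136.19 + 5327.5401·1102.16)/42647.2569 = 5875470.024075/42647.2569 = 137.7690.

137.7690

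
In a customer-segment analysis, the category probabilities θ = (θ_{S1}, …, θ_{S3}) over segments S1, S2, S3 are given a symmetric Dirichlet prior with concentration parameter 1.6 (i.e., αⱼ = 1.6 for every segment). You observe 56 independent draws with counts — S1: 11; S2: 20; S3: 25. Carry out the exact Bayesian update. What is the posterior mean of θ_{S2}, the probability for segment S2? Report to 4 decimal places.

The Dirichlet prior is conjugate to the Multinomial likelihood: each posterior αⱼ = prior αⱼ + observed count nⱼ.
Posterior concentration: (12.6, 21.6, 26.6), total = 60.8.
E[θ_{S2}|data] = α_{S2}/Σα = 21.6/60.8 = 0.3553.

0.3553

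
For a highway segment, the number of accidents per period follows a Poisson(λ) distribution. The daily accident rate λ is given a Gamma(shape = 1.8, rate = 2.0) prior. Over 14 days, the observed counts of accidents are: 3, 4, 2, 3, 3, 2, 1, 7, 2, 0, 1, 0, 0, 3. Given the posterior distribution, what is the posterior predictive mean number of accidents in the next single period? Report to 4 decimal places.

2.0500

With a Gamma(shape α, rate β) prior, the Poisson likelihood is conjugate: the posterior is Gamma(α + ΣXᵢ, β + n).
Sum of counts S = 31 over n = 14 days.
Posterior: Gamma(α+S, β+n) = Gamma(1.8+31, 2.0+14) = Gamma(32.8, 16.0).
The predictive distribution for one future period is NegBinom with mean α/β = 2.0500.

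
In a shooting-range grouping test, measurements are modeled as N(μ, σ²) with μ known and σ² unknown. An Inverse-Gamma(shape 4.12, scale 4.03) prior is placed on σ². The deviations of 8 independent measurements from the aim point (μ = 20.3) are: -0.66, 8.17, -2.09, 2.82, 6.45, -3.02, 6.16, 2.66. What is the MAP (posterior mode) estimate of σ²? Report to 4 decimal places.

With known mean μ and an Inverse-Gamma(α, β) prior on σ², the Normal likelihood is conjugate: posterior is Inv-Gamma(α + n/2, β + Σ(xᵢ−μ)²/2).
Σ(xᵢ−μ)² = (-0.66)² + (8.17)² + (-2.09)² + (2.82)² + (6.45)² + (-3.02)² + (6.16)² + (2.66)² = 175.2491.
Posterior: Inv-Gamma(4.12 + 8/2, 4.03 + 175.2491/2) = Inv-Gamma(8.12, 91.65455).
Mode = β/(α+1) = 91.65455/9.12 = 10.0498.

10.0498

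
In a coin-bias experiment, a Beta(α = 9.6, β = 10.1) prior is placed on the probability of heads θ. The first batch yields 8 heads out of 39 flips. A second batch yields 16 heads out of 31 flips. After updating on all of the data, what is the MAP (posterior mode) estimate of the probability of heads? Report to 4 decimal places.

The Beta prior is conjugate to a Binomial/Bernoulli likelihood; the update adds successes to α and failures to β.
After batch 1: Beta(9.6+8, 10.1+31) = Beta(17.6, 41.1).
After batch 2: Beta(17.6+16, 41.1+15) = Beta(33.6, 56.1).
Mode of Beta(a,b) for a,b>1 is (a−1)/(a+b−2) = 32.6/87.7 = 0.3717.

0.3717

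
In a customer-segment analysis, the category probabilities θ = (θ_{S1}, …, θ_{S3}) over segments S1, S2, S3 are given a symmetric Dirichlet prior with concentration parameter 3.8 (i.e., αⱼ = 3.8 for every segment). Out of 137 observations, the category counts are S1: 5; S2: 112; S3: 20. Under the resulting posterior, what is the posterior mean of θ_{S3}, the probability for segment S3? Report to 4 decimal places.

0.1604

The Dirichlet prior is conjugate to the Multinomial likelihood: each posterior αⱼ = prior αⱼ + observed count nⱼ.
Posterior concentration: (8.8, 115.8, 23.8), total = 148.4.
E[θ_{S3}|data] = α_{S3}/Σα = 23.8/148.4 = 0.1604.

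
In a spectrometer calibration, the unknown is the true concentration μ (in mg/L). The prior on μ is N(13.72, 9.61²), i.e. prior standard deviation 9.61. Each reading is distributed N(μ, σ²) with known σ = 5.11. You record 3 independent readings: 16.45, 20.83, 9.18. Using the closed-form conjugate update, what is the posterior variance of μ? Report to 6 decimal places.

For Normal data with known variance σ², a Normal(μ₀, σ₀²) prior on μ is conjugate. Posterior precision = 1/σ₀² + n/σ²; posterior mean is the precision-weighted average of μ₀ and x̄.
σ₀² = 9.61² = 92.3521, σ² = 5.11² = 26.1121; σ² + n·σ₀² = 26.1121 + 3·92.3521 = 303.1684.
Posterior precision = 1/σ₀² + n/σ² = 1/92.3521 + 3/26.1121 = (σ² + n·σ₀²)/(σ₀²σ²) = 303.1684/(92.3521·26.1121); posterior variance σₙ² = σ₀²σ²/(σ² + n·σ₀²) = 92.3521·26.1121/303.1684 = 7.954349.

7.954349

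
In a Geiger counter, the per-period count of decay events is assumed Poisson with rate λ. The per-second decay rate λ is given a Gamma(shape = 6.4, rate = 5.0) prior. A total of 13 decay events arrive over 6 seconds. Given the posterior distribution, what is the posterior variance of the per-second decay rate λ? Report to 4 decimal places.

0.1603

With a Gamma(shape α, rate β) prior, the Poisson likelihood is conjugate: the posterior is Gamma(α + ΣXᵢ, β + n).
Posterior: Gamma(α+S, β+n) = Gamma(6.4+13, 5.0+6) = Gamma(19.4, 11.0).
Var = α/β² = 19.4/11.0² = 0.1603.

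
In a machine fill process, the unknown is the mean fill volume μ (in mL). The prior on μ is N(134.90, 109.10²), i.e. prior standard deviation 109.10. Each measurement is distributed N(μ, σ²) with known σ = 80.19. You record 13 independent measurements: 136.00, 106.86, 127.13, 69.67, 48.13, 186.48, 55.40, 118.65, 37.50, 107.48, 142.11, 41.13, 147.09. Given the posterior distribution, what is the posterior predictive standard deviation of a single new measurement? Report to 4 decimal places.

For Normal data with known variance σ², a Normal(μ₀, σ₀²) prior on μ is conjugate. Posterior precision = 1/σ₀² + n/σ²; posterior mean is the precision-weighted average of μ₀ and x̄.
σ₀² = 109.10² = 11902.81, σ² = 80.19² = 6430.4361; σ² + n·σ₀² = 6430.4361 + 13·11902.81 = 161166.9661.
Posterior precision = 1/σ₀² + n/σ² = 1/11902.81 + 13/6430.4361 = (σ² + n·σ₀²)/(σ₀²σ²) = 161166.9661/(11902.81·6430.4361); posterior variance σₙ² = σ₀²σ²/(σ² + n·σ₀²) = 11902.81·6430.4361/161166.9661 = 474.912825.
Predictive variance for one new observation = σₙ² + σ² = 11902.81·6430.4361/161166.9661 + 6430.4361 = σ²·(σ₀² + 161166.9661)/161166.9661 = 6430.4361·173069.7761/161166.9661 = 6905.348925; SD = √(6430.4361·173069.7761/161166.9661) = 83.0984.

83.0984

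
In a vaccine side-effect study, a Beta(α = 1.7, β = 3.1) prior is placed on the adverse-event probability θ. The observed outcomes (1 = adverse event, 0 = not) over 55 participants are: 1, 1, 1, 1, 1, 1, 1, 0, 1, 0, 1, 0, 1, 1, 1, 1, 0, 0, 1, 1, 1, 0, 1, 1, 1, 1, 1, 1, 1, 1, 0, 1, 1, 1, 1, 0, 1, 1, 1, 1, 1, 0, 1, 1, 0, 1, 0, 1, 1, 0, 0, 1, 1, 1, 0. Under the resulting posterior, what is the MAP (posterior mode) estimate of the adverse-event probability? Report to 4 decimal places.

0.7215

The Beta prior is conjugate to a Binomial/Bernoulli likelihood; the update adds successes to α and failures to β.
Posterior: Beta(α+k, β+n−k) = Beta(1.7+41, 3.1+14) = Beta(42.7, 17.1).
Mode of Beta(a,b) for a,b>1 is (a−1)/(a+b−2) = 41.7/57.8 = 0.7215.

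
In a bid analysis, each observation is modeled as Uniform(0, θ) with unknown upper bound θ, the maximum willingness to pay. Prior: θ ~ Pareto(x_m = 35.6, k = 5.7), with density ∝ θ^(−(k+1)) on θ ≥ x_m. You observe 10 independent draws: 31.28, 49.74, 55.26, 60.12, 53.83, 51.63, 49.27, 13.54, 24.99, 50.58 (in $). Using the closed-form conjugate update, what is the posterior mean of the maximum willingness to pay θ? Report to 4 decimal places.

A Pareto(scale x_m, shape k) prior on the upper bound θ of Uniform(0, θ) is conjugate: posterior is Pareto(max(x_m, max xᵢ), k + n).
Sample maximum = 60.12; prior scale x_m = 35.6 → posterior scale = max = 60.12.
Posterior shape = 5.7 + 10 = 15.7.
E[θ|data] = k·x_m/(k−1) = 15.7·60.12/14.7 = 64.2098.

64.2098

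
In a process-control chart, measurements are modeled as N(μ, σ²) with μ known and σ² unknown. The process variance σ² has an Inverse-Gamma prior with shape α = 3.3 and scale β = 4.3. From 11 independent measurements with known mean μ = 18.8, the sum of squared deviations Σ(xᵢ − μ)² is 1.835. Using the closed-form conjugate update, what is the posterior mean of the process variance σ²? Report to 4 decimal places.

With known mean μ and an Inverse-Gamma(α, β) prior on σ², the Normal likelihood is conjugate: posterior is Inv-Gamma(α + n/2, β + Σ(xᵢ−μ)²/2).
Posterior: Inv-Gamma(3.3 + 11/2, 4.3 + 1.835/2) = Inv-Gamma(8.80, 5.2175).
E[σ²|data] = β/(α−1) = 5.2175/7.80 = 0.6689.

0.6689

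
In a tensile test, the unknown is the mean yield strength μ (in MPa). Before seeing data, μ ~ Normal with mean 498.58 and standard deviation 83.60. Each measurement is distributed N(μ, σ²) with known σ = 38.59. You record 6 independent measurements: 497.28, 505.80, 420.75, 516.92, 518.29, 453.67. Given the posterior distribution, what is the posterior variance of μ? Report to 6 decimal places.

239.686077

For Normal data with known variance σ², a Normal(μ₀, σ₀²) prior on μ is conjugate. Posterior precision = 1/σ₀² + n/σ²; posterior mean is the precision-weighted average of μ₀ and x̄.
σ₀² = 83.60² = 6988.96, σ² = 38.59² = 1489.1881; σ² + n·σ₀² = 1489.1881 + 6·6988.96 = 43422.9481.
Posterior precision = 1/σ₀² + n/σ² = 1/6988.96 + 6/1489.1881 = (σ² + n·σ₀²)/(σ₀²σ²) = 43422.9481/(6988.96·1489.1881); posterior variance σₙ² = σ₀²σ²/(σ² + n·σ₀²) = 6988.96·1489.1881/43422.9481 = 239.686077.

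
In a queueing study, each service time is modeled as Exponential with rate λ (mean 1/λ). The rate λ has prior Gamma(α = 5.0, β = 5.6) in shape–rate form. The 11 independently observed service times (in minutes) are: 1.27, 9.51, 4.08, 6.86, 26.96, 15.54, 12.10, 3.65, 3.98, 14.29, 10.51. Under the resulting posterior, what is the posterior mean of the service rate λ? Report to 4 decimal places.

With a Gamma(shape α, rate β) prior on the exponential rate λ, the posterior after n observations with total T = Σxᵢ is Gamma(α+n, β+T).
Sum of observations T = 108.75 minutes; n = 11.
Posterior: Gamma(5.0+11, 5.6+108.75) = Gamma(16.0, 114.35).
Posterior mean of λ = α/β = 16.0/114.35 = 0.1399.

0.1399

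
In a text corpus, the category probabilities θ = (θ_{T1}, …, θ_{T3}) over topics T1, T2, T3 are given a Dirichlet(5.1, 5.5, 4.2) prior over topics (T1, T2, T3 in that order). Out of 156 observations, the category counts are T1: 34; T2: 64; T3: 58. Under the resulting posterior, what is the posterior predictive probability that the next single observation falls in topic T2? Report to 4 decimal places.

0.4069

The Dirichlet prior is conjugate to the Multinomial likelihood: each posterior αⱼ = prior αⱼ + observed count nⱼ.
Posterior concentration: (39.1, 69.5, 62.2), total = 170.8.
P(next = T2 | data) = α_{T2}/Σα = 0.4069.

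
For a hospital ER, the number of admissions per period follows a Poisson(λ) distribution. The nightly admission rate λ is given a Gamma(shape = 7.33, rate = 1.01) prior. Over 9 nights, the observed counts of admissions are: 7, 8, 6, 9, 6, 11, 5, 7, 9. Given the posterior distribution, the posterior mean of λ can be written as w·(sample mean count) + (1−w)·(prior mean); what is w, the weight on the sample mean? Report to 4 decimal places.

0.8991

With a Gamma(shape α, rate β) prior, the Poisson likelihood is conjugate: the posterior is Gamma(α + ΣXᵢ, β + n).
Posterior mean = (α₀+S)/(β₀+n) = [n/(β₀+n)]·(S/n) + [β₀/(β₀+n)]·(α₀/β₀), so only n and β₀ enter the weight.
Weight on data w = n/(β₀+n) = 9/(1.01+9) = 9/10.01 = 0.8991.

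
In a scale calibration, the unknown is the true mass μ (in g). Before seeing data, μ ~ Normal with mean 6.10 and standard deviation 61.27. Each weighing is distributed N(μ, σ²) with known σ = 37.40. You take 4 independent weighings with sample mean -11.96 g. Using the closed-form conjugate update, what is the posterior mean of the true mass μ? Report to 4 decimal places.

-10.4210

For Normal data with known variance σ², a Normal(μ₀, σ₀²) prior on μ is conjugate. Posterior precision = 1/σ₀² + n/σ²; posterior mean is the precision-weighted average of μ₀ and x̄.
n·x̄ = 4·(-11.96) = -47.84.
σ₀² = 61.27² = 3754.0129, σ² = 37.40² = 1398.76; σ² + n·σ₀² = 1398.76 + 4·3754.0129 = 16414.8116.
Posterior mean = (μ₀/σ₀² + n·x̄/σ²)/(1/σ₀² + n/σ²) = (σ²·μ₀ + σ₀²·n·x̄)/(σ² + n·σ₀²) = (1398.76·6.10 + 3754.0129·(-47.84))/16414.8116 = -171059.541136/16414.8116 = -10.4210.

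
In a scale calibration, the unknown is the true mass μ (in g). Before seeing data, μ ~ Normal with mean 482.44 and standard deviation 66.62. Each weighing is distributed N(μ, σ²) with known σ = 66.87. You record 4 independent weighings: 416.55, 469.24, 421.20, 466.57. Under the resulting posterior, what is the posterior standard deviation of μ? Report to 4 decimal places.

For Normal data with known variance σ², a Normal(μ₀, σ₀²) prior on μ is conjugate. Posterior precision = 1/σ₀² + n/σ²; posterior mean is the precision-weighted average of μ₀ and x̄.
σ₀² = 66.62² = 4438.2244, σ² = 66.87² = 4471.5969; σ² + n·σ₀² = 4471.5969 + 4·4438.2244 = 22224.4945.
Posterior precision = 1/σ₀² + n/σ² = 1/4438.2244 + 4/4471.5969 = (σ² + n·σ₀²)/(σ₀²σ²) = 22224.4945/(4438.2244·4471.5969); posterior variance σₙ² = σ₀²σ²/(σ² + n·σ₀²) = 4438.2244·4471.5969/22224.4945 = 892.976462.
Posterior SD = √σₙ² = √(4438.2244·4471.5969/22224.4945) = 29.8827.

29.8827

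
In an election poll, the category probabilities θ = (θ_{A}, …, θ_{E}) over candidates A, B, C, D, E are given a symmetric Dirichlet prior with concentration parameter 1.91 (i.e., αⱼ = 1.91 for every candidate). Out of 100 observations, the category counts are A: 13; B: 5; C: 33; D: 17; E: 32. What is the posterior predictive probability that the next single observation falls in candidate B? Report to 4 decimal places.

0.0631

The Dirichlet prior is conjugate to the Multinomial likelihood: each posterior αⱼ = prior αⱼ + observed count nⱼ.
Posterior concentration: (14.91, 6.91, 34.91, 18.91, 33.91), total = 109.55.
P(next = B | data) = α_{B}/Σα = 0.0631.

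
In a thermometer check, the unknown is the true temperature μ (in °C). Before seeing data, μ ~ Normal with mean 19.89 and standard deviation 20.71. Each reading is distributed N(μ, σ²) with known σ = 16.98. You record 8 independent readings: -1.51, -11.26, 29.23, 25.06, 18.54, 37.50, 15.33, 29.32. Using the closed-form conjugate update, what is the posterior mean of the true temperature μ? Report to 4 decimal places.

17.9401

For Normal data with known variance σ², a Normal(μ₀, σ₀²) prior on μ is conjugate. Posterior precision = 1/σ₀² + n/σ²; posterior mean is the precision-weighted average of μ₀ and x̄.
Σxᵢ = (-1.51) + (-11.26) + 29.23 + 25.06 + 18.54 + 37.50 + 15.33 + 29.32 = 142.21, so n·x̄ = 142.21.
σ₀² = 20.71² = 428.9041, σ² = 16.98² = 288.3204; σ² + n·σ₀² = 288.3204 + 8·428.9041 = 3719.5532.
Posterior mean = (μ₀/σ₀² + n·x̄/σ²)/(1/σ₀² + n/σ²) = (σ²·μ₀ + σ₀²·n·x̄)/(σ² + n·σ₀²) = (288.3204·19.89 + 428.9041·142.21)/3719.5532 = 66729.144817/3719.5532 = 17.9401.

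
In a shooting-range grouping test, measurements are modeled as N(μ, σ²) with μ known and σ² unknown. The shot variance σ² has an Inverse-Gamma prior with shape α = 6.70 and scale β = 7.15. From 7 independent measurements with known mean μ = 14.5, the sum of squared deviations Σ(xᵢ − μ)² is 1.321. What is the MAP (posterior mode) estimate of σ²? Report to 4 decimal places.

0.6974

With known mean μ and an Inverse-Gamma(α, β) prior on σ², the Normal likelihood is conjugate: posterior is Inv-Gamma(α + n/2, β + Σ(xᵢ−μ)²/2).
Posterior: Inv-Gamma(6.70 + 7/2, 7.15 + 1.321/2) = Inv-Gamma(10.20, 7.8105).
Mode = β/(α+1) = 7.8105/11.20 = 0.6974.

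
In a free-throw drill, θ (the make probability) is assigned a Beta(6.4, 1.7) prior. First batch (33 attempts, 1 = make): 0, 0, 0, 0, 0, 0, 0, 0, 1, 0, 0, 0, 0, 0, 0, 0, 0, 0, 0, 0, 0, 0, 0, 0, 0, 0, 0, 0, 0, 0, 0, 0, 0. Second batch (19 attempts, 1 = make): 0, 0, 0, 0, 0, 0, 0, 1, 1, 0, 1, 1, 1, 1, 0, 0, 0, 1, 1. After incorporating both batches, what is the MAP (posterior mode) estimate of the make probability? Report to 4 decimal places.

The Beta prior is conjugate to a Binomial/Bernoulli likelihood; the update adds successes to α and failures to β.
After batch 1: Beta(6.4+1, 1.7+32) = Beta(7.4, 33.7).
After batch 2: Beta(7.4+8, 33.7+11) = Beta(15.4, 44.7).
Mode of Beta(a,b) for a,b>1 is (a−1)/(a+b−2) = 14.4/58.1 = 0.2478.

0.2478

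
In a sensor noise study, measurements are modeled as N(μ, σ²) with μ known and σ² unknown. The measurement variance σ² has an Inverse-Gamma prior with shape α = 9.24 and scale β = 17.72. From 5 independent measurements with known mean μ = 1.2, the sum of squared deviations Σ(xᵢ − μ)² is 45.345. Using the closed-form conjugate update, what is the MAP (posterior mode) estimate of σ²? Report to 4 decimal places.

3.1705

With known mean μ and an Inverse-Gamma(α, β) prior on σ², the Normal likelihood is conjugate: posterior is Inv-Gamma(α + n/2, β + Σ(xᵢ−μ)²/2).
Posterior: Inv-Gamma(9.24 + 5/2, 17.72 + 45.345/2) = Inv-Gamma(11.74, 40.3925).
Mode = β/(α+1) = 40.3925/12.74 = 3.1705.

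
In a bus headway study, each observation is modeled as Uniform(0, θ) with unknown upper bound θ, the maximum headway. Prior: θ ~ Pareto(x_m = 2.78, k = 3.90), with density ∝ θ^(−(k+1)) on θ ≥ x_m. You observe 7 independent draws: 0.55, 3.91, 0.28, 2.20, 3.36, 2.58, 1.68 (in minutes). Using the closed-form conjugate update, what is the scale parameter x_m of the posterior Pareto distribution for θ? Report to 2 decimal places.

3.91

A Pareto(scale x_m, shape k) prior on the upper bound θ of Uniform(0, θ) is conjugate: posterior is Pareto(max(x_m, max xᵢ), k + n).
Sample maximum = 3.91; prior scale x_m = 2.78 → posterior scale = max = 3.91.
Posterior shape = 3.90 + 7 = 10.90.
Posterior scale x_m = 3.91.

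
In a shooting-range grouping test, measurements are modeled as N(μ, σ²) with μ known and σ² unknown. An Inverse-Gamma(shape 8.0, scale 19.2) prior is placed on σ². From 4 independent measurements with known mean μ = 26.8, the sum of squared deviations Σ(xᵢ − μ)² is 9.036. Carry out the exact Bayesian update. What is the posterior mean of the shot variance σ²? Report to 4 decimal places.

With known mean μ and an Inverse-Gamma(α, β) prior on σ², the Normal likelihood is conjugate: posterior is Inv-Gamma(α + n/2, β + Σ(xᵢ−μ)²/2).
Posterior: Inv-Gamma(8.0 + 4/2, 19.2 + 9.036/2) = Inv-Gamma(10.00, 23.7180).
E[σ²|data] = β/(α−1) = 23.7180/9.00 = 2.6353.

2.6353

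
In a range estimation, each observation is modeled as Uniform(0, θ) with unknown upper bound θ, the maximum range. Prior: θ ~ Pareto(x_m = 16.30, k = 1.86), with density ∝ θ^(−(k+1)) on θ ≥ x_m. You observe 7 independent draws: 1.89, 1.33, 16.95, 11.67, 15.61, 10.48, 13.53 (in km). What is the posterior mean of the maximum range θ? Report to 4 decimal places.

19.1065

A Pareto(scale x_m, shape k) prior on the upper bound θ of Uniform(0, θ) is conjugate: posterior is Pareto(max(x_m, max xᵢ), k + n).
Sample maximum = 16.95; prior scale x_m = 16.30 → posterior scale = max = 16.95.
Posterior shape = 1.86 + 7 = 8.86.
E[θ|data] = k·x_m/(k−1) = 8.86·16.95/7.86 = 19.1065.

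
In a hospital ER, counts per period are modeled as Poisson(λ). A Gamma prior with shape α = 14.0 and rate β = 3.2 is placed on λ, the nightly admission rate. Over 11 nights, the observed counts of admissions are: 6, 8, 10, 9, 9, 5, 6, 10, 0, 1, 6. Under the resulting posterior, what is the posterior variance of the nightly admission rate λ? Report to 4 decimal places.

0.4166

With a Gamma(shape α, rate β) prior, the Poisson likelihood is conjugate: the posterior is Gamma(α + ΣXᵢ, β + n).
Sum of counts S = 70 over n = 11 nights.
Posterior: Gamma(α+S, β+n) = Gamma(14.0+70, 3.2+11) = Gamma(84.0, 14.2).
Var = α/β² = 84.0/14.2² = 0.4166.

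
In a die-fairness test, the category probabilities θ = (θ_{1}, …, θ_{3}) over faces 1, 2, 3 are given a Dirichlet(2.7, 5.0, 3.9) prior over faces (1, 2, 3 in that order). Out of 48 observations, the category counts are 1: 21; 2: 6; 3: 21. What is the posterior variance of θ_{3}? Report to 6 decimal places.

The Dirichlet prior is conjugate to the Multinomial likelihood: each posterior αⱼ = prior αⱼ + observed count nⱼ.
Posterior concentration: (23.7, 11.0, 24.9), total = 59.6.
Var[θ_j] = α_j(Σα−α_j)/((Σα)²(Σα+1)) = 24.9·34.7/(59.6²·60.6) = 0.004014.

0.004014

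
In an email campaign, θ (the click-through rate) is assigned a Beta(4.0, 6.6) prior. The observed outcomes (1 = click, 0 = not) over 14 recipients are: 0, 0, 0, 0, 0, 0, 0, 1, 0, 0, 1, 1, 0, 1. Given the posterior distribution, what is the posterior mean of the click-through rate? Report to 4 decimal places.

The Beta prior is conjugate to a Binomial/Bernoulli likelihood; the update adds successes to α and failures to β.
Posterior: Beta(α+k, β+n−k) = Beta(4.0+4, 6.6+10) = Beta(8.0, 16.6).
Posterior mean = α/(α+β) = 8.0/24.6 = 0.3252.

0.3252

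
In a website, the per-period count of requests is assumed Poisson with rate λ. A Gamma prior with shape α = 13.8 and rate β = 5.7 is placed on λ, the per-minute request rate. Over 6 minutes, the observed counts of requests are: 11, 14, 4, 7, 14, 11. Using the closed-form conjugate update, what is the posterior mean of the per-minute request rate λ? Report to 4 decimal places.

6.3932

With a Gamma(shape α, rate β) prior, the Poisson likelihood is conjugate: the posterior is Gamma(α + ΣXᵢ, β + n).
Sum of counts S = 61 over n = 6 minutes.
Posterior: Gamma(α+S, β+n) = Gamma(13.8+61, 5.7+6) = Gamma(74.8, 11.7).
Posterior mean = α/β = 74.8/11.7 = 6.3932.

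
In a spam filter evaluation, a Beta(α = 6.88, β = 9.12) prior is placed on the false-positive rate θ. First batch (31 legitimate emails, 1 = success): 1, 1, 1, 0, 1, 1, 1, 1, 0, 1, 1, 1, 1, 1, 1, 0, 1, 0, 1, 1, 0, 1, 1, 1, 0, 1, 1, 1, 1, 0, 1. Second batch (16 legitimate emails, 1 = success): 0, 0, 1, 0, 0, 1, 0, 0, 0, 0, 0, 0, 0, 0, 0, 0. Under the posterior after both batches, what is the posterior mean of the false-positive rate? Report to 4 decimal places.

The Beta prior is conjugate to a Binomial/Bernoulli likelihood; the update adds successes to α and failures to β.
After batch 1: Beta(6.88+24, 9.12+7) = Beta(30.88, 16.12).
After batch 2: Beta(30.88+2, 16.12+14) = Beta(32.88, 30.12).
Posterior mean = α/(α+β) = 32.88/63.00 = 0.5219.

0.5219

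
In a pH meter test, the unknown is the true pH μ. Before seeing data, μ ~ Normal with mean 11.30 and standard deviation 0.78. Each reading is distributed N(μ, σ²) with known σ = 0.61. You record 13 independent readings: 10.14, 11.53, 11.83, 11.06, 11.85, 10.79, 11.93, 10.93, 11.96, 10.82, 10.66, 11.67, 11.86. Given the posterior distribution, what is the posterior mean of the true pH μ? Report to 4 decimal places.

For Normal data with known variance σ², a Normal(μ₀, σ₀²) prior on μ is conjugate. Posterior precision = 1/σ₀² + n/σ²; posterior mean is the precision-weighted average of μ₀ and x̄.
Σxᵢ = 10.14 + 11.53 + 11.83 + 11.06 + 11.85 + 10.79 + 11.93 + 10.93 + 11.96 + 10.82 + 10.66 + 11.67 + 11.86 = 147.03, so n·x̄ = 147.03.
σ₀² = 0.78² = 0.6084, σ² = 0.61² = 0.3721; σ² + n·σ₀² = 0.3721 + 13·0.6084 = 8.2813.
Posterior mean = (μ₀/σ₀² + n·x̄/σ²)/(1/σ₀² + n/σ²) = (σ²·μ₀ + σ₀²·n·x̄)/(σ² + n·σ₀²) = (0.3721·11.30 + 0.6084·147.03)/8.2813 = 93.657782/8.2813 = 11.3096.

11.3096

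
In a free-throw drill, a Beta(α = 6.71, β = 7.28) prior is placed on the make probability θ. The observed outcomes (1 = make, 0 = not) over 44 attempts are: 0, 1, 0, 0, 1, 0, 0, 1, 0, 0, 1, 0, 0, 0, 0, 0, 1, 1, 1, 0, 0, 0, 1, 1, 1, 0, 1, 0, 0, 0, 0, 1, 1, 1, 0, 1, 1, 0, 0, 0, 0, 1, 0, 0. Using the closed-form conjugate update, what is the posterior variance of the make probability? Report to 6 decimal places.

0.004097

The Beta prior is conjugate to a Binomial/Bernoulli likelihood; the update adds successes to α and failures to β.
Posterior: Beta(α+k, β+n−k) = Beta(6.71+17, 7.28+27) = Beta(23.71, 34.28).
Var = αβ/((α+β)²(α+β+1)) = 23.71·34.28/(57.99²·58.99) = 0.004097.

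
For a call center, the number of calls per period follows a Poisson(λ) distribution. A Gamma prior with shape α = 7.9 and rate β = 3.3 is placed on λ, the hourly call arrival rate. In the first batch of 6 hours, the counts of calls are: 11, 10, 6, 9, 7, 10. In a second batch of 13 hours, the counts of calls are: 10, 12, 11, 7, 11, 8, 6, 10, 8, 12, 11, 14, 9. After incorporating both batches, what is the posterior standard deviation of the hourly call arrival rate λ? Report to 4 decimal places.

0.6180

With a Gamma(shape α, rate β) prior, the Poisson likelihood is conjugate: the posterior is Gamma(α + ΣXᵢ, β + n).
Batch 1: sum of counts S = 53 over n = 6 hours.
After batch 1: Gamma(α+S, β+n) = Gamma(7.9+53, 3.3+6) = Gamma(60.9, 9.3).
Batch 2: sum of counts S = 129 over n = 13 hours.
After batch 2: Gamma(α+S, β+n) = Gamma(60.9+129, 9.3+13) = Gamma(189.9, 22.3).
SD = √α/β = √189.9/22.3 = 0.6180.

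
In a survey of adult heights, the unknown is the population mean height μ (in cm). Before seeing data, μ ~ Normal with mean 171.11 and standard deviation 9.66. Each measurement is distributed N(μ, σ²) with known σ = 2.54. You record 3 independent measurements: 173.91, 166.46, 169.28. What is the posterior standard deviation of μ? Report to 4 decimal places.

1.4499

For Normal data with known variance σ², a Normal(μ₀, σ₀²) prior on μ is conjugate. Posterior precision = 1/σ₀² + n/σ²; posterior mean is the precision-weighted average of μ₀ and x̄.
σ₀² = 9.66² = 93.3156, σ² = 2.54² = 6.4516; σ² + n·σ₀² = 6.4516 + 3·93.3156 = 286.3984.
Posterior precision = 1/σ₀² + n/σ² = 1/93.3156 + 3/6.4516 = (σ² + n·σ₀²)/(σ₀²σ²) = 286.3984/(93.3156·6.4516); posterior variance σₙ² = σ₀²σ²/(σ² + n·σ₀²) = 93.3156·6.4516/286.3984 = 2.102089.
Posterior SD = √σₙ² = √(93.3156·6.4516/286.3984) = 1.4499.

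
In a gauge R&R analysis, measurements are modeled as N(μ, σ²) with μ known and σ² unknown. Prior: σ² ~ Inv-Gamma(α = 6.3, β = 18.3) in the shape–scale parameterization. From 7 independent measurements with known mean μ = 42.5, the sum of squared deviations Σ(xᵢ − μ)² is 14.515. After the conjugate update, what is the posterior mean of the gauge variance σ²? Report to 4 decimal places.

With known mean μ and an Inverse-Gamma(α, β) prior on σ², the Normal likelihood is conjugate: posterior is Inv-Gamma(α + n/2, β + Σ(xᵢ−μ)²/2).
Posterior: Inv-Gamma(6.3 + 7/2, 18.3 + 14.515/2) = Inv-Gamma(9.80, 25.5575).
E[σ²|data] = β/(α−1) = 25.5575/8.80 = 2.9043.

2.9043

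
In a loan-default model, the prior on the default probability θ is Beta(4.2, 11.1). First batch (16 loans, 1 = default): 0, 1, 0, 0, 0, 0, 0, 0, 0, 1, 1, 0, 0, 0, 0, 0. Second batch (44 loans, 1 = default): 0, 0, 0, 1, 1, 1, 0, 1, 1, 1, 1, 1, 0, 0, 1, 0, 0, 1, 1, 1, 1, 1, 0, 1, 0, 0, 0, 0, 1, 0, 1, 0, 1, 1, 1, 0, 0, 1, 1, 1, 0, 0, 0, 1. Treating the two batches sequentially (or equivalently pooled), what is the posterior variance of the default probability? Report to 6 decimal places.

0.003180

The Beta prior is conjugate to a Binomial/Bernoulli likelihood; the update adds successes to α and failures to β.
After batch 1: Beta(4.2+3, 11.1+13) = Beta(7.2, 24.1).
After batch 2: Beta(7.2+24, 24.1+20) = Beta(31.2, 44.1).
Var = αβ/((α+β)²(α+β+1)) = 31.2·44.1/(75.3²·76.3) = 0.003180.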